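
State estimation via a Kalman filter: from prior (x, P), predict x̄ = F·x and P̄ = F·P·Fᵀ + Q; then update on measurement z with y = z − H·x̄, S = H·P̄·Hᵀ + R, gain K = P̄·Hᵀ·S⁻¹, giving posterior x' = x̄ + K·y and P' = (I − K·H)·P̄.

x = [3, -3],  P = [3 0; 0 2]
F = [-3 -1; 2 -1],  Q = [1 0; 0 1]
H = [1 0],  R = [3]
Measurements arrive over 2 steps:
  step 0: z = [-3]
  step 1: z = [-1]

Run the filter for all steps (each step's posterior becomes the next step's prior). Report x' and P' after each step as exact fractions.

step 0: x' = [-36/11, 83/11], P' = [30/11 -16/11; -16/11 239/33]
step 1: x' = [-569/893, -11441/893], P' = [2382/893 -1047/893; -1047/893 18607/893]

step 0: x̄ = F·x = [-6, 9]
step 0: P̄ = F·P·Fᵀ + Q = [30 -16; -16 15]
step 0: y = z − H·x̄ = [3]
step 0: S = H·P̄·Hᵀ + R = [33]
step 0: K = P̄·Hᵀ·S⁻¹ = [10/11; -16/33]
step 0: x' = x̄ + K·y = [-36/11, 83/11]
step 0: P' = (I − K·H)·P̄ = [30/11 -16/11; -16/11 239/33]
step 1: x̄ = F·x = [25/11, -155/11]
step 1: P̄ = F·P·Fᵀ + Q = [794/33 -349/33; -349/33 824/33]
step 1: y = z − H·x̄ = [-36/11]
step 1: S = H·P̄·Hᵀ + R = [893/33]
step 1: K = P̄·Hᵀ·S⁻¹ = [794/893; -349/893]
step 1: x' = x̄ + K·y = [-569/893, -11441/893]
step 1: P' = (I − K·H)·P̄ = [2382/893 -1047/893; -1047/893 18607/893]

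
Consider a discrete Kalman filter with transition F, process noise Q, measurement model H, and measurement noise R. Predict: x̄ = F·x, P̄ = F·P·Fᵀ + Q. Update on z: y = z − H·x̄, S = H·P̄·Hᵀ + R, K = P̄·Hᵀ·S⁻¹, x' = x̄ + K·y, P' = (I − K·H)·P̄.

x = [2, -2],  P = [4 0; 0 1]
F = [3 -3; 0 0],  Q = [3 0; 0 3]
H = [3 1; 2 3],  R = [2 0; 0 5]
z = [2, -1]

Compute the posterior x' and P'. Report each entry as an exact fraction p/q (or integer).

x' = [9252/9679, -8016/9679]
P' = [3792/9679 -3888/9679; -3888/9679 7662/9679]

x̄ = F·x = [12, 0]
P̄ = F·P·Fᵀ + Q = [48 0; 0 3]
y = z − H·x̄ = [-34, -25]
S = H·P̄·Hᵀ + R = [437 297; 297 224]
K = P̄·Hᵀ·S⁻¹ = [3744/9679 -816/9679; -2001/9679 3042/9679]
x' = x̄ + K·y = [9252/9679, -8016/9679]
P' = (I − K·H)·P̄ = [3792/9679 -3888/9679; -3888/9679 7662/9679]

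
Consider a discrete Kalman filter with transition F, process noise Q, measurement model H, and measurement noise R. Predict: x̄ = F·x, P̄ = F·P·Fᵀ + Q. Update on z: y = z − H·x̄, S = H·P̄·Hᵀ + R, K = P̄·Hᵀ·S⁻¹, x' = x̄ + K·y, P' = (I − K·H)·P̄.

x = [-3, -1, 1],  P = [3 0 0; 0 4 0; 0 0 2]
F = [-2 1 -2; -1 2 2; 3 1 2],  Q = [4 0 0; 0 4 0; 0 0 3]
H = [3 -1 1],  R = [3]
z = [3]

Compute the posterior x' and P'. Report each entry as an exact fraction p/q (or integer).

x̄ = F·x = [3, 3, -8]
P̄ = F·P·Fᵀ + Q = [28 6 -22; 6 31 7; -22 7 42]
y = z − H·x̄ = [5]
S = H·P̄·Hᵀ + R = [146]
K = P̄·Hᵀ·S⁻¹ = [28/73; -3/73; -31/146]
x' = x̄ + K·y = [359/73, 204/73, -1323/146]
P' = (I − K·H)·P̄ = [476/73 606/73 -738/73; 606/73 2245/73 418/73; -738/73 418/73 5171/146]

x' = [359/73, 204/73, -1323/146]
P' = [476/73 606/73 -738/73; 606/73 2245/73 418/73; -738/73 418/73 5171/146]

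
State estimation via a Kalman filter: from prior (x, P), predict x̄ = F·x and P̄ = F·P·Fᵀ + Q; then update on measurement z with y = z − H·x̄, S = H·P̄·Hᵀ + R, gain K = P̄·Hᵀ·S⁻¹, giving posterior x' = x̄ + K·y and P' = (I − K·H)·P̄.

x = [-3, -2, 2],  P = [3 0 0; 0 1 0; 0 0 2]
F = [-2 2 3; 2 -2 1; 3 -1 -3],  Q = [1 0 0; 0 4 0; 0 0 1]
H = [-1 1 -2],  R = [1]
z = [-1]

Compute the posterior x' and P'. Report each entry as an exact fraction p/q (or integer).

x̄ = F·x = [8, 0, -13]
P̄ = F·P·Fᵀ + Q = [35 -10 -38; -10 22 14; -38 14 47]
y = z − H·x̄ = [-19]
S = H·P̄·Hᵀ + R = [58]
K = P̄·Hᵀ·S⁻¹ = [31/58; 2/29; -21/29]
x' = x̄ + K·y = [-125/58, -38/29, 22/29]
P' = (I − K·H)·P̄ = [1069/58 -352/29 -451/29; -352/29 630/29 490/29; -451/29 490/29 481/29]

x' = [-125/58, -38/29, 22/29]
P' = [1069/58 -352/29 -451/29; -352/29 630/29 490/29; -451/29 490/29 481/29]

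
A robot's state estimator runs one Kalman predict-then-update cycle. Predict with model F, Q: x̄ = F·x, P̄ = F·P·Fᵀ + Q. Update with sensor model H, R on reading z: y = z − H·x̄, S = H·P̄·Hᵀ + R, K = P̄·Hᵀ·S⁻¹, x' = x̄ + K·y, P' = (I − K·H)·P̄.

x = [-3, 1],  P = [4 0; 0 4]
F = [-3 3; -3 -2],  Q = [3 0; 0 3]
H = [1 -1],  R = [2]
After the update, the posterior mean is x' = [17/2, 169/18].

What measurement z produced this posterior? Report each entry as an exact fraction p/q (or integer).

x̄ = F·x = [12, 7]
P̄ = F·P·Fᵀ + Q = [75 12; 12 55]
S = H·P̄·Hᵀ + R = [108]
K = P̄·Hᵀ·S⁻¹ = [7/12; -43/108]
x' − x̄ = [-7/2, 43/18] = K·y
y = (KᵀK)⁻¹·Kᵀ·(x' − x̄) = [-6]
z = y + H·x̄ = [-6] + [5] = [-1]

z = [-1]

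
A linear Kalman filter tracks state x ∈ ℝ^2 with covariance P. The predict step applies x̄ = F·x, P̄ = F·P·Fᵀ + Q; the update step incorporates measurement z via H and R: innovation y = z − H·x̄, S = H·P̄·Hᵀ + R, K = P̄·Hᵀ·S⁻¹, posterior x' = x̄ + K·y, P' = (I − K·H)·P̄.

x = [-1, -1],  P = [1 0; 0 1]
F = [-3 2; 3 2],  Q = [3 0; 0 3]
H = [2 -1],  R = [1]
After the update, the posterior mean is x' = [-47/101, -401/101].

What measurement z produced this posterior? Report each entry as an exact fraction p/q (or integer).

z = [3]

x̄ = F·x = [1, -5]
P̄ = F·P·Fᵀ + Q = [16 -5; -5 16]
S = H·P̄·Hᵀ + R = [101]
K = P̄·Hᵀ·S⁻¹ = [37/101; -26/101]
x' − x̄ = [-148/101, 104/101] = K·y
y = (KᵀK)⁻¹·Kᵀ·(x' − x̄) = [-4]
z = y + H·x̄ = [-4] + [7] = [3]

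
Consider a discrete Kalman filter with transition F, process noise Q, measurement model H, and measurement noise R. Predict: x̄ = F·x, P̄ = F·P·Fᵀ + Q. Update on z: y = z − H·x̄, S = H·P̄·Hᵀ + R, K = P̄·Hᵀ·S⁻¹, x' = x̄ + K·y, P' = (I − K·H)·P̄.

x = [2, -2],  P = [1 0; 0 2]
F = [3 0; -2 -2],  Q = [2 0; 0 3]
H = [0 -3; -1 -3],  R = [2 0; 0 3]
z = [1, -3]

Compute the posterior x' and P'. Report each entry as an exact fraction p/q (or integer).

x̄ = F·x = [6, 0]
P̄ = F·P·Fᵀ + Q = [11 -6; -6 15]
y = z − H·x̄ = [1, 3]
S = H·P̄·Hᵀ + R = [137 117; 117 113]
K = P̄·Hᵀ·S⁻¹ = [1215/1792 -1147/1792; -261/896 -39/896]
x' = x̄ + K·y = [609/128, -27/64]
P' = (I − K·H)·P̄ = [5871/1792 -405/896; -405/896 87/448]

x' = [609/128, -27/64]
P' = [5871/1792 -405/896; -405/896 87/448]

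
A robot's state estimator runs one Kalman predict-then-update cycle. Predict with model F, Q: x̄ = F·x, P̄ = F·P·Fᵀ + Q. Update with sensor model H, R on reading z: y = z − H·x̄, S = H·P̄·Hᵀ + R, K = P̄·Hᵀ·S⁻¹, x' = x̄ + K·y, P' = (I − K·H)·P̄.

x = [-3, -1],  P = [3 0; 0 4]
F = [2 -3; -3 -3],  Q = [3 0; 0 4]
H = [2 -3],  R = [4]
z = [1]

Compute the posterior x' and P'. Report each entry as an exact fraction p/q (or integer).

x' = [279/595, 9/119]
P' = [28041/595 3726/119; 3726/119 2528/119]

x̄ = F·x = [-3, 12]
P̄ = F·P·Fᵀ + Q = [51 18; 18 67]
y = z − H·x̄ = [43]
S = H·P̄·Hᵀ + R = [595]
K = P̄·Hᵀ·S⁻¹ = [48/595; -33/119]
x' = x̄ + K·y = [279/595, 9/119]
P' = (I − K·H)·P̄ = [28041/595 3726/119; 3726/119 2528/119]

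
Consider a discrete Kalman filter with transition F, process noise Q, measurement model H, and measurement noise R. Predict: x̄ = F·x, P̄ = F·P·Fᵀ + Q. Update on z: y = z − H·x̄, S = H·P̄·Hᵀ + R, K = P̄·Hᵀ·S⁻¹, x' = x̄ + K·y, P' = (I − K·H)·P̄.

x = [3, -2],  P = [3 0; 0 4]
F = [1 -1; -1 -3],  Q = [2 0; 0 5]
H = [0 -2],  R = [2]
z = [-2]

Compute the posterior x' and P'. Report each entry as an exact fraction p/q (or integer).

x̄ = F·x = [5, 3]
P̄ = F·P·Fᵀ + Q = [9 9; 9 44]
y = z − H·x̄ = [4]
S = H·P̄·Hᵀ + R = [178]
K = P̄·Hᵀ·S⁻¹ = [-9/89; -44/89]
x' = x̄ + K·y = [409/89, 91/89]
P' = (I − K·H)·P̄ = [639/89 9/89; 9/89 44/89]

x' = [409/89, 91/89]
P' = [639/89 9/89; 9/89 44/89]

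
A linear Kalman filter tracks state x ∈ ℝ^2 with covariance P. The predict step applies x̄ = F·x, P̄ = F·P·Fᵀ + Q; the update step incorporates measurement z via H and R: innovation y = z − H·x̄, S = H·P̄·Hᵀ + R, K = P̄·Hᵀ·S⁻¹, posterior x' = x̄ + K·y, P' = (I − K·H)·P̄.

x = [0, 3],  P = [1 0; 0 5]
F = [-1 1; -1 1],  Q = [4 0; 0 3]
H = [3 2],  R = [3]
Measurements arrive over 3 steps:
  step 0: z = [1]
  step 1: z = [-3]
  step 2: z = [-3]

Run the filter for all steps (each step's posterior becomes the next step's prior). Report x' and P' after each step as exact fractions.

step 0: x̄ = F·x = [3, 3]
step 0: P̄ = F·P·Fᵀ + Q = [10 6; 6 9]
step 0: y = z − H·x̄ = [-14]
step 0: S = H·P̄·Hᵀ + R = [201]
step 0: K = P̄·Hᵀ·S⁻¹ = [14/67; 12/67]
step 0: x' = x̄ + K·y = [5/67, 33/67]
step 0: P' = (I − K·H)·P̄ = [82/67 -102/67; -102/67 171/67]
step 1: x̄ = F·x = [28/67, 28/67]
step 1: P̄ = F·P·Fᵀ + Q = [725/67 457/67; 457/67 658/67]
step 1: y = z − H·x̄ = [-341/67]
step 1: S = H·P̄·Hᵀ + R = [14842/67]
step 1: K = P̄·Hᵀ·S⁻¹ = [3089/14842; 2687/14842]
step 1: x' = x̄ + K·y = [-9519/14842, -7473/14842]
step 1: P' = (I − K·H)·P̄ = [18187/14842 -22647/14842; -22647/14842 38001/14842]
step 2: x̄ = F·x = [1023/7421, 1023/7421]
step 2: P̄ = F·P·Fᵀ + Q = [80425/7421 50741/7421; 50741/7421 73004/7421]
step 2: y = z − H·x̄ = [-27378/7421]
step 2: S = H·P̄·Hᵀ + R = [1646996/7421]
step 2: K = P̄·Hᵀ·S⁻¹ = [342757/1646996; 298231/1646996]
step 2: x' = x̄ + K·y = [-39903/63346, -33585/63346]
step 2: P' = (I − K·H)·P̄ = [2018231/1646996 -2513211/1646996; -2513211/1646996 4217163/1646996]

step 0: x' = [5/67, 33/67], P' = [82/67 -102/67; -102/67 171/67]
step 1: x' = [-9519/14842, -7473/14842], P' = [18187/14842 -22647/14842; -22647/14842 38001/14842]
step 2: x' = [-39903/63346, -33585/63346], P' = [2018231/1646996 -2513211/1646996; -2513211/1646996 4217163/1646996]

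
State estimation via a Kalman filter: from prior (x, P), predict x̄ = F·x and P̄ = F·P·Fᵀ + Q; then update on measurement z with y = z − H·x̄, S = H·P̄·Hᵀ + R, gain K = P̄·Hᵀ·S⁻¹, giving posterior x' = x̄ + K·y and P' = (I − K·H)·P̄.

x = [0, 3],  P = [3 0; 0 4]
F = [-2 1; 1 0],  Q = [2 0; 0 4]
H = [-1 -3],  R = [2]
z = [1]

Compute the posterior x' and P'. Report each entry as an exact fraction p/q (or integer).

x̄ = F·x = [3, 0]
P̄ = F·P·Fᵀ + Q = [18 -6; -6 7]
y = z − H·x̄ = [4]
S = H·P̄·Hᵀ + R = [47]
K = P̄·Hᵀ·S⁻¹ = [0; -15/47]
x' = x̄ + K·y = [3, -60/47]
P' = (I − K·H)·P̄ = [18 -6; -6 104/47]

x' = [3, -60/47]
P' = [18 -6; -6 104/47]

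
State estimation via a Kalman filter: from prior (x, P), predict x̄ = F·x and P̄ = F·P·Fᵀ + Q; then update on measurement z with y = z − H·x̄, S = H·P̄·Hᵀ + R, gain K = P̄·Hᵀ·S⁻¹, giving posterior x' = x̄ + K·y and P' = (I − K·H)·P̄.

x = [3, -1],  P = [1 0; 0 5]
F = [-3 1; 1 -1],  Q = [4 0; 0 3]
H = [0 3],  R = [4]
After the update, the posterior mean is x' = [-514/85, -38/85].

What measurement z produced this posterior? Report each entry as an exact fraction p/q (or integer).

x̄ = F·x = [-10, 4]
P̄ = F·P·Fᵀ + Q = [18 -8; -8 9]
S = H·P̄·Hᵀ + R = [85]
K = P̄·Hᵀ·S⁻¹ = [-24/85; 27/85]
x' − x̄ = [336/85, -378/85] = K·y
y = (KᵀK)⁻¹·Kᵀ·(x' − x̄) = [-14]
z = y + H·x̄ = [-14] + [12] = [-2]

z = [-2]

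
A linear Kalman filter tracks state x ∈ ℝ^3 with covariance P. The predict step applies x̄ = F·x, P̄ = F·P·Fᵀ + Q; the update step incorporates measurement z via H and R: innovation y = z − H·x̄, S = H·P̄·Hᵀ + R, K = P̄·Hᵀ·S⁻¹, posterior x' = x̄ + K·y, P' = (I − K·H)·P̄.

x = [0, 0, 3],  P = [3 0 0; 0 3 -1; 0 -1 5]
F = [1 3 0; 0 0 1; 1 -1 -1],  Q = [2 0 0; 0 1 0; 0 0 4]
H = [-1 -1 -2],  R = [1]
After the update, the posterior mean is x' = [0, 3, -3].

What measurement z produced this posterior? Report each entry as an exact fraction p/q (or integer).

x̄ = F·x = [0, 3, -3]
P̄ = F·P·Fᵀ + Q = [32 -3 -3; -3 6 -4; -3 -4 13]
S = H·P̄·Hᵀ + R = [57]
K = P̄·Hᵀ·S⁻¹ = [-23/57; 5/57; -1/3]
x' − x̄ = [0, 0, 0] = K·y
y = (KᵀK)⁻¹·Kᵀ·(x' − x̄) = [0]
z = y + H·x̄ = [0] + [3] = [3]

z = [3]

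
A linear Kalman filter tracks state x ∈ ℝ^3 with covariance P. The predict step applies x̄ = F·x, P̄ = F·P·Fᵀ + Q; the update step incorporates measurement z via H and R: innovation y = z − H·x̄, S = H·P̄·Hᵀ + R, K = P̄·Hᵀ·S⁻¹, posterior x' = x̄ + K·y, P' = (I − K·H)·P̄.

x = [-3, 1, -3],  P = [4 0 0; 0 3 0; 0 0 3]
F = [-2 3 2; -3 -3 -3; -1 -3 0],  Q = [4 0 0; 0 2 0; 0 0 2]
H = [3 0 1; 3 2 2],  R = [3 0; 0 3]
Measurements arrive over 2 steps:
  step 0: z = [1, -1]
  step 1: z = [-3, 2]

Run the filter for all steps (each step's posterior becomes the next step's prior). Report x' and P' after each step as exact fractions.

step 0: x̄ = F·x = [3, 15, 0]
step 0: P̄ = F·P·Fᵀ + Q = [59 -21 -19; -21 92 39; -19 39 33]
step 0: y = z − H·x̄ = [-8, -40]
step 0: S = H·P̄·Hᵀ + R = [453 378; 378 866]
step 0: K = P̄·Hᵀ·S⁻¹ = [50081/124707 -5261/83138; -16001/41569 33073/83138; -8945/41569 16161/83138]
step 0: x' = x̄ + K·y = [289133/124707, 90083/41569, -251660/41569]
step 0: P' = (I − K·H)·P̄ = [420781/249414 102337/83138 -320619/83138; 102337/83138 299121/83138 -403017/83138; -320619/83138 -403017/83138 908187/83138]
step 1: x̄ = F·x = [-1277479/124707, 195598/41569, -1099880/124707]
step 1: P̄ = F·P·Fᵀ + Q = [11157403/249414 -1561405/83138 1432174/124707; -1561405/83138 1111009/83138 -124048/41569; 1432174/124707 -124048/41569 5418971/124707]
step 1: y = z − H·x̄ = [4558196/124707, 5108023/124707]
step 1: S = H·P̄·Hᵀ + R = [129188899/249414 118277777/249414; 118277777/249414 130056037/249414]
step 1: K = P̄·Hᵀ·S⁻¹ = [4800331081/11275083581 -1779301026/11275083581; -3507002183/11275083581 2419973572/11275083581; -3516077773/11275083581 5692736409/11275083581]
step 1: x' = x̄ + K·y = [-12922635703/11275083581, 23990864486/11275083581, 5215568817/11275083581]
step 1: P' = (I − K·H)·P̄ = [17858262984/11275083581 9717449694/11275083581 -39173795709/11275083581; 9717449694/11275083581 28727141448/11275083581 -39673355631/11275083581; -39173795709/11275083581 -39673355631/11275083581 106973153808/11275083581]

step 0: x' = [289133/124707, 90083/41569, -251660/41569], P' = [420781/249414 102337/83138 -320619/83138; 102337/83138 299121/83138 -403017/83138; -320619/83138 -403017/83138 908187/83138]
step 1: x' = [-12922635703/11275083581, 23990864486/11275083581, 5215568817/11275083581], P' = [17858262984/11275083581 9717449694/11275083581 -39173795709/11275083581; 9717449694/11275083581 28727141448/11275083581 -39673355631/11275083581; -39173795709/11275083581 -39673355631/11275083581 106973153808/11275083581]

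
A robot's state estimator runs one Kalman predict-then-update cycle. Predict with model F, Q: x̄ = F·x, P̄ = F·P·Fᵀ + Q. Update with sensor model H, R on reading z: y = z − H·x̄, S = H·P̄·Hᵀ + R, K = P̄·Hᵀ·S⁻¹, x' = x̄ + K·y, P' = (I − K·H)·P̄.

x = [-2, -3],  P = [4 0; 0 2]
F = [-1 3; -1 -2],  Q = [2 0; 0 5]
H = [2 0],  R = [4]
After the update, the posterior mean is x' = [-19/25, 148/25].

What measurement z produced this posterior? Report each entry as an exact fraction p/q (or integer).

z = [-1]

x̄ = F·x = [-7, 8]
P̄ = F·P·Fᵀ + Q = [24 -8; -8 17]
S = H·P̄·Hᵀ + R = [100]
K = P̄·Hᵀ·S⁻¹ = [12/25; -4/25]
x' − x̄ = [156/25, -52/25] = K·y
y = (KᵀK)⁻¹·Kᵀ·(x' − x̄) = [13]
z = y + H·x̄ = [13] + [-14] = [-1]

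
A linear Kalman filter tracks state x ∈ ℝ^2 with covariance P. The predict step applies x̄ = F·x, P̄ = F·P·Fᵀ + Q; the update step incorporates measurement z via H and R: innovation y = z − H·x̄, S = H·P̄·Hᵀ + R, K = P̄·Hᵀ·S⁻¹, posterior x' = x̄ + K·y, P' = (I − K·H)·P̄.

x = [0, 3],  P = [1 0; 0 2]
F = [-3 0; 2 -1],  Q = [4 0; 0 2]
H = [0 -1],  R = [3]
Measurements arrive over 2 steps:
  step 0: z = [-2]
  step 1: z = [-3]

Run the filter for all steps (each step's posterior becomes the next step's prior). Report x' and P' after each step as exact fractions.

step 0: x' = [-30/11, 7/11], P' = [107/11 -18/11; -18/11 24/11]
step 1: x' = [-530/193, 479/193], P' = [2989/193 -696/193; -696/193 546/193]

step 0: x̄ = F·x = [0, -3]
step 0: P̄ = F·P·Fᵀ + Q = [13 -6; -6 8]
step 0: y = z − H·x̄ = [-5]
step 0: S = H·P̄·Hᵀ + R = [11]
step 0: K = P̄·Hᵀ·S⁻¹ = [6/11; -8/11]
step 0: x' = x̄ + K·y = [-30/11, 7/11]
step 0: P' = (I − K·H)·P̄ = [107/11 -18/11; -18/11 24/11]
step 1: x̄ = F·x = [90/11, -67/11]
step 1: P̄ = F·P·Fᵀ + Q = [1007/11 -696/11; -696/11 546/11]
step 1: y = z − H·x̄ = [-100/11]
step 1: S = H·P̄·Hᵀ + R = [579/11]
step 1: K = P̄·Hᵀ·S⁻¹ = [232/193; -182/193]
step 1: x' = x̄ + K·y = [-530/193, 479/193]
step 1: P' = (I − K·H)·P̄ = [2989/193 -696/193; -696/193 546/193]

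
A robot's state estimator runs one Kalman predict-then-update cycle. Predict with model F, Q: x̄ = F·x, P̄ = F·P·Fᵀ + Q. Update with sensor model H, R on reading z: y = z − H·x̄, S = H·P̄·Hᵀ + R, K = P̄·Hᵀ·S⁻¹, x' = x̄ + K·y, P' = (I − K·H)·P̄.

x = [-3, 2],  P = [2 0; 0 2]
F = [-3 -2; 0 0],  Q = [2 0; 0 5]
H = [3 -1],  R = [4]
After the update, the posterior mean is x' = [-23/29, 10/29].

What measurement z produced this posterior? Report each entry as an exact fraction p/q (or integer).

x̄ = F·x = [5, 0]
P̄ = F·P·Fᵀ + Q = [28 0; 0 5]
S = H·P̄·Hᵀ + R = [261]
K = P̄·Hᵀ·S⁻¹ = [28/87; -5/261]
x' − x̄ = [-168/29, 10/29] = K·y
y = (KᵀK)⁻¹·Kᵀ·(x' − x̄) = [-18]
z = y + H·x̄ = [-18] + [15] = [-3]

z = [-3]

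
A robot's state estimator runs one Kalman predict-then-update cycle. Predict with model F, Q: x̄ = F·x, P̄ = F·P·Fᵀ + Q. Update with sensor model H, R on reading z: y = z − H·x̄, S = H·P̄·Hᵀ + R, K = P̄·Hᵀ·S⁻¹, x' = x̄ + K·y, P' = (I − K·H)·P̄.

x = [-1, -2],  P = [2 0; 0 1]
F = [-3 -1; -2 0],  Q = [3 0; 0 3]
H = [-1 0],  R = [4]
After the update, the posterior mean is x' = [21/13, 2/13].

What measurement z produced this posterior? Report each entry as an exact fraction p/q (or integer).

z = [-1]

x̄ = F·x = [5, 2]
P̄ = F·P·Fᵀ + Q = [22 12; 12 11]
S = H·P̄·Hᵀ + R = [26]
K = P̄·Hᵀ·S⁻¹ = [-11/13; -6/13]
x' − x̄ = [-44/13, -24/13] = K·y
y = (KᵀK)⁻¹·Kᵀ·(x' − x̄) = [4]
z = y + H·x̄ = [4] + [-5] = [-1]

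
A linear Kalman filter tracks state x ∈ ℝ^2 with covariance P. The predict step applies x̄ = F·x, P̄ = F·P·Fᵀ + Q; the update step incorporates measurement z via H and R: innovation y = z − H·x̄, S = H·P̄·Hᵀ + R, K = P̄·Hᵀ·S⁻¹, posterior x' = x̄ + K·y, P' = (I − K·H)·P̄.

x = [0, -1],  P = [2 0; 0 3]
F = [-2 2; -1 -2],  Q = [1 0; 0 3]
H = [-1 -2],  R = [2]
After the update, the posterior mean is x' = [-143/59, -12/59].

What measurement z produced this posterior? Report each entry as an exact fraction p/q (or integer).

x̄ = F·x = [-2, 2]
P̄ = F·P·Fᵀ + Q = [21 -8; -8 17]
S = H·P̄·Hᵀ + R = [59]
K = P̄·Hᵀ·S⁻¹ = [-5/59; -26/59]
x' − x̄ = [-25/59, -130/59] = K·y
y = (KᵀK)⁻¹·Kᵀ·(x' − x̄) = [5]
z = y + H·x̄ = [5] + [-2] = [3]

z = [3]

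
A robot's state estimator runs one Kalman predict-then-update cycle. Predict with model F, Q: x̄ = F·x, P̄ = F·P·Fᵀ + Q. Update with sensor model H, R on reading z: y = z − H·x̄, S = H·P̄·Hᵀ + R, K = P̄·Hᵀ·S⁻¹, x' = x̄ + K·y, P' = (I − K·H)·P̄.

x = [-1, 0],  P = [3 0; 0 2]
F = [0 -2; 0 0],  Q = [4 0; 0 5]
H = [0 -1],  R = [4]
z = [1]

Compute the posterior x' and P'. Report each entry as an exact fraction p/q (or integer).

x' = [0, -5/9]
P' = [12 0; 0 20/9]

x̄ = F·x = [0, 0]
P̄ = F·P·Fᵀ + Q = [12 0; 0 5]
y = z − H·x̄ = [1]
S = H·P̄·Hᵀ + R = [9]
K = P̄·Hᵀ·S⁻¹ = [0; -5/9]
x' = x̄ + K·y = [0, -5/9]
P' = (I − K·H)·P̄ = [12 0; 0 20/9]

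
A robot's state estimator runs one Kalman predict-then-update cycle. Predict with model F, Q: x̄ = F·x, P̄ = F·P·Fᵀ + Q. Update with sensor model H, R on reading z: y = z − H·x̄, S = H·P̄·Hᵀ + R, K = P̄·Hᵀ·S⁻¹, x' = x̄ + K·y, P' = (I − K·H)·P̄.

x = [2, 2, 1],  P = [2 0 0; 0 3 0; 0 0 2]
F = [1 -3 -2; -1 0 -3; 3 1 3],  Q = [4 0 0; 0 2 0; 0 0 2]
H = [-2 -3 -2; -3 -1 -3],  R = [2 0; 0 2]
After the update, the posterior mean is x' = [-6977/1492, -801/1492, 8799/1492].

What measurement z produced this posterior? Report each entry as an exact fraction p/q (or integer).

z = [-1, -3]

x̄ = F·x = [-6, -5, 11]
P̄ = F·P·Fᵀ + Q = [41 10 -15; 10 22 -24; -15 -24 41]
S = H·P̄·Hᵀ + R = [240 224; 224 408]
K = P̄·Hᵀ·S⁻¹ = [-859/2984 -43/746; -1249/2984 104/373; 633/1492 -545/1492]
x' − x̄ = [1975/1492, 6659/1492, -7613/1492] = K·y
y = (KᵀK)⁻¹·Kᵀ·(x' − x̄) = [-6, 7]
z = y + H·x̄ = [-6, 7] + [5, -10] = [-1, -3]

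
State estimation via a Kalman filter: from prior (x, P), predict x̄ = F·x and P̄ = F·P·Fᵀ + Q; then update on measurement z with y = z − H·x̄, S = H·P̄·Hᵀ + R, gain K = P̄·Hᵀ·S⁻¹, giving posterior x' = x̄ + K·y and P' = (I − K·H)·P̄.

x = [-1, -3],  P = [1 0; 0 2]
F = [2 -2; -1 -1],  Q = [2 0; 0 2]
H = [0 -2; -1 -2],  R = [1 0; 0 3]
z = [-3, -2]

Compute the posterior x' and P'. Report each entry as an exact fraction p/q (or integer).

x̄ = F·x = [4, 4]
P̄ = F·P·Fᵀ + Q = [14 2; 2 5]
y = z − H·x̄ = [5, 10]
S = H·P̄·Hᵀ + R = [21 24; 24 45]
K = P̄·Hᵀ·S⁻¹ = [28/41 -94/123; -18/41 -4/123]
x' = x̄ + K·y = [-28/123, 182/123]
P' = (I − K·H)·P̄ = [122/41 -14/41; -14/41 9/41]

x' = [-28/123, 182/123]
P' = [122/41 -14/41; -14/41 9/41]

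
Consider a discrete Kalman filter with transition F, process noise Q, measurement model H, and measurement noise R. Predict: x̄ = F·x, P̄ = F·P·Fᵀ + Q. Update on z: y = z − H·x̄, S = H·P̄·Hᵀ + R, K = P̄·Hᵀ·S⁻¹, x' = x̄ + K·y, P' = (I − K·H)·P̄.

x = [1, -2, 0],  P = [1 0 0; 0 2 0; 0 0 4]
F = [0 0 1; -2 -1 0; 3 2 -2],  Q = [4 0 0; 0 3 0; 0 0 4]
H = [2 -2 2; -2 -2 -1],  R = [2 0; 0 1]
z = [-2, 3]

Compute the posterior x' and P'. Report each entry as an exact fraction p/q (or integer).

x̄ = F·x = [0, 0, -1]
P̄ = F·P·Fᵀ + Q = [8 0 -8; 0 9 -10; -8 -10 37]
y = z − H·x̄ = [0, 2]
S = H·P̄·Hᵀ + R = [234 -2; -2 34]
K = P̄·Hᵀ·S⁻¹ = [-1/497 -117/497; -327/1988 -487/1988; 1325/3976 -39/3976]
x' = x̄ + K·y = [-234/497, -487/994, -2027/1988]
P' = (I − K·H)·P̄ = [3040/497 -974/497 -4015/497; -974/497 785/994 5139/1988; -4015/497 5139/1988 43723/3976]

x' = [-234/497, -487/994, -2027/1988]
P' = [3040/497 -974/497 -4015/497; -974/497 785/994 5139/1988; -4015/497 5139/1988 43723/3976]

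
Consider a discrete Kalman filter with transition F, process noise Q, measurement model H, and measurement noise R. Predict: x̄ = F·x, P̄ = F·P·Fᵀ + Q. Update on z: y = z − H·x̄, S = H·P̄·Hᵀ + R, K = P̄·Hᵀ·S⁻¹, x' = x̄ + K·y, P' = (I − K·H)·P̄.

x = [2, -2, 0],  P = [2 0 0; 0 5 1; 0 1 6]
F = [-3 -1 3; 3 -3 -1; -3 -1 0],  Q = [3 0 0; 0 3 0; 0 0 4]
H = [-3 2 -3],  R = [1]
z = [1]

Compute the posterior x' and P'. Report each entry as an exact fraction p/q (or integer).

x̄ = F·x = [-4, 12, -4]
P̄ = F·P·Fᵀ + Q = [74 -29 20; -29 78 -2; 20 -2 27]
y = z − H·x̄ = [-47]
S = H·P̄·Hᵀ + R = [1954]
K = P̄·Hᵀ·S⁻¹ = [-170/977; 249/1954; -145/1954]
x' = x̄ + K·y = [4082/977, 11745/1954, -1001/1954]
P' = (I − K·H)·P̄ = [14498/977 13997/977 -5110/977; 13997/977 90411/1954 32197/1954; -5110/977 32197/1954 31733/1954]

x' = [4082/977, 11745/1954, -1001/1954]
P' = [14498/977 13997/977 -5110/977; 13997/977 90411/1954 32197/1954; -5110/977 32197/1954 31733/1954]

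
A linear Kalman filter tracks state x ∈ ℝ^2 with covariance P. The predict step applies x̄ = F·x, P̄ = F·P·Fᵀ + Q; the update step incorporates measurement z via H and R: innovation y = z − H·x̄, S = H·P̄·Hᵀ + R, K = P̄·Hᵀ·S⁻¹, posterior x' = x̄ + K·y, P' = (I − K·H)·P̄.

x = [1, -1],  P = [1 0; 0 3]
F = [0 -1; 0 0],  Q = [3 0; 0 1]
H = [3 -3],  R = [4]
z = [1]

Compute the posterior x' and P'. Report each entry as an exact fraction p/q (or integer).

x̄ = F·x = [1, 0]
P̄ = F·P·Fᵀ + Q = [6 0; 0 1]
y = z − H·x̄ = [-2]
S = H·P̄·Hᵀ + R = [67]
K = P̄·Hᵀ·S⁻¹ = [18/67; -3/67]
x' = x̄ + K·y = [31/67, 6/67]
P' = (I − K·H)·P̄ = [78/67 54/67; 54/67 58/67]

x' = [31/67, 6/67]
P' = [78/67 54/67; 54/67 58/67]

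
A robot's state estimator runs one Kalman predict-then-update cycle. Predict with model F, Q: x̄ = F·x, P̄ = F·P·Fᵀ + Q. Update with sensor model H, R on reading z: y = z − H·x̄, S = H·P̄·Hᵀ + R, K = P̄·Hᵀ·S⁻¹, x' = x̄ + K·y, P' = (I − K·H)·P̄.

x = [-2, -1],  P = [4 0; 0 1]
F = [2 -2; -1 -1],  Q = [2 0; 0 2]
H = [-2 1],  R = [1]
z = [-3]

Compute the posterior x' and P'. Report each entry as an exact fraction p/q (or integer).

x̄ = F·x = [-2, 3]
P̄ = F·P·Fᵀ + Q = [22 -6; -6 7]
y = z − H·x̄ = [-10]
S = H·P̄·Hᵀ + R = [120]
K = P̄·Hᵀ·S⁻¹ = [-5/12; 19/120]
x' = x̄ + K·y = [13/6, 17/12]
P' = (I − K·H)·P̄ = [7/6 23/12; 23/12 479/120]

x' = [13/6, 17/12]
P' = [7/6 23/12; 23/12 479/120]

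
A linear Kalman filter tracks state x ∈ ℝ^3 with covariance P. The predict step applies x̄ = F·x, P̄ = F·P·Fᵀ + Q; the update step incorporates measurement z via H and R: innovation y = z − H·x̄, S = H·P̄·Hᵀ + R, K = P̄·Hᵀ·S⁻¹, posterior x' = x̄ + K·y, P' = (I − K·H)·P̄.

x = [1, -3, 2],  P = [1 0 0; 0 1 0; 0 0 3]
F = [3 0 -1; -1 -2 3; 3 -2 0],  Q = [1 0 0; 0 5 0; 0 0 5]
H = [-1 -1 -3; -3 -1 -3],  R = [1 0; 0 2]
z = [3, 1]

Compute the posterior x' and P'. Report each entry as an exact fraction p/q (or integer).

x̄ = F·x = [1, 11, 9]
P̄ = F·P·Fᵀ + Q = [13 -12 9; -12 37 1; 9 1 18]
y = z − H·x̄ = [42, 42]
S = H·P̄·Hᵀ + R = [249 304; 304 414]
K = P̄·Hᵀ·S⁻¹ = [2412/5335 -2467/5335; -5188/5335 3758/5335; -784/5335 -481/5335]
x' = x̄ + K·y = [55/97, -25/97, -93/97]
P' = (I − K·H)·P̄ = [3673/5335 -6352/5335 89/5335; -6352/5335 67163/5335 -18541/5335; 89/5335 -18541/5335 6412/5335]

x' = [55/97, -25/97, -93/97]
P' = [3673/5335 -6352/5335 89/5335; -6352/5335 67163/5335 -18541/5335; 89/5335 -18541/5335 6412/5335]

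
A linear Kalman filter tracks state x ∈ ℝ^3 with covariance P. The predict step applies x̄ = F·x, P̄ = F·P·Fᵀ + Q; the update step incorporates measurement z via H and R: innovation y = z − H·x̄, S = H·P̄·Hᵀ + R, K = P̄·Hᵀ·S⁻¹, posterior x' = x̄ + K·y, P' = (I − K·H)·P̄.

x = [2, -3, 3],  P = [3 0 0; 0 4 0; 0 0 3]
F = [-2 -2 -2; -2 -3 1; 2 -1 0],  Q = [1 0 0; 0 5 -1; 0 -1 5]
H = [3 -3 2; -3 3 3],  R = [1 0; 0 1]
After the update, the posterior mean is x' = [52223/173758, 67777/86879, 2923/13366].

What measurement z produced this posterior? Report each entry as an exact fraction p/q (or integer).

x̄ = F·x = [-4, 8, 7]
P̄ = F·P·Fᵀ + Q = [41 30 -4; 30 56 -1; -4 -1 21]
S = H·P̄·Hᵀ + R = [382 -216; -216 577]
K = P̄·Hᵀ·S⁻¹ = [4705/173758 -5895/86879; -14980/86879 5685/86879; 2661/13366 1332/6683]
x' − x̄ = [747255/173758, -627255/86879, -90639/13366] = K·y
y = (KᵀK)⁻¹·Kᵀ·(x' − x̄) = [21, -55]
z = y + H·x̄ = [21, -55] + [-22, 57] = [-1, 2]

z = [-1, 2]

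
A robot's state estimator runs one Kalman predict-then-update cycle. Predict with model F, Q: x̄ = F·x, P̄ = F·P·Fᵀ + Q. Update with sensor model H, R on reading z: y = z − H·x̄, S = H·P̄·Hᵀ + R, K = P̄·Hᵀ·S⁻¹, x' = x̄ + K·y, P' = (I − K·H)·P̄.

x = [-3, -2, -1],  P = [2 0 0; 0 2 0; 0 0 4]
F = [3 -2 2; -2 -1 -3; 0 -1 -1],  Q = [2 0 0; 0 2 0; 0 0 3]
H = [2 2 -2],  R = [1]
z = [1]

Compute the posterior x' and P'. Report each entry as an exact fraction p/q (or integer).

x̄ = F·x = [-7, 11, 3]
P̄ = F·P·Fᵀ + Q = [44 -32 -4; -32 48 14; -4 14 9]
y = z − H·x̄ = [-1]
S = H·P̄·Hᵀ + R = [69]
K = P̄·Hᵀ·S⁻¹ = [32/69; 4/69; 2/69]
x' = x̄ + K·y = [-515/69, 755/69, 205/69]
P' = (I − K·H)·P̄ = [2012/69 -2336/69 -340/69; -2336/69 3296/69 958/69; -340/69 958/69 617/69]

x' = [-515/69, 755/69, 205/69]
P' = [2012/69 -2336/69 -340/69; -2336/69 3296/69 958/69; -340/69 958/69 617/69]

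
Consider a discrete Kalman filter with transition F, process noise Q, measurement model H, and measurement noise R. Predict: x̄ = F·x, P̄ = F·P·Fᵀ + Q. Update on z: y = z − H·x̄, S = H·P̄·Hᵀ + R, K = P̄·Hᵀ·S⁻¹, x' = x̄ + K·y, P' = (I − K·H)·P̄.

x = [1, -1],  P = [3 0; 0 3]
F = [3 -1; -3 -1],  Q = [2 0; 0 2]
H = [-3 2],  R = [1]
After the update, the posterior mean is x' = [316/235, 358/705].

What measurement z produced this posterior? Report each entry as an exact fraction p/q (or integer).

z = [-3]

x̄ = F·x = [4, -2]
P̄ = F·P·Fᵀ + Q = [32 -24; -24 32]
S = H·P̄·Hᵀ + R = [705]
K = P̄·Hᵀ·S⁻¹ = [-48/235; 136/705]
x' − x̄ = [-624/235, 1768/705] = K·y
y = (KᵀK)⁻¹·Kᵀ·(x' − x̄) = [13]
z = y + H·x̄ = [13] + [-16] = [-3]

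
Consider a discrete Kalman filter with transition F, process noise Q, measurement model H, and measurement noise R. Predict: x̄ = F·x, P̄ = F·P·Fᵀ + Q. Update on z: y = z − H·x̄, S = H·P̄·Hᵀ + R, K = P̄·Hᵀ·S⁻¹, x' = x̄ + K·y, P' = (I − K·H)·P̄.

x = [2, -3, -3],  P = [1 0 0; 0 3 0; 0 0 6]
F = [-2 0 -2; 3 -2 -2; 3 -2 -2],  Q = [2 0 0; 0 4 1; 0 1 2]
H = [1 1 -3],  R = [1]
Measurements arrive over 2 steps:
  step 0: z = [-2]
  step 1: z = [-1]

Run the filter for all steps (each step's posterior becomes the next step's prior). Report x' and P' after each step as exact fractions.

step 0: x' = [118/155, 518/155, 326/155], P' = [4614/155 2364/155 2328/155; 2364/155 2554/155 1663/155; 2328/155 1663/155 1356/155]
step 1: x' = [-1637022/145345, -764221/145345, -752611/145345], P' = [13365006/145345 6070418/145345 6456998/145345; 6070418/145345 4059619/145345 3389674/145345; 6456998/145345 3389674/145345 3295529/145345]

step 0: x̄ = F·x = [2, 18, 18]
step 0: P̄ = F·P·Fᵀ + Q = [30 18 18; 18 49 46; 18 46 47]
step 0: y = z − H·x̄ = [32]
step 0: S = H·P̄·Hᵀ + R = [155]
step 0: K = P̄·Hᵀ·S⁻¹ = [-6/155; -71/155; -77/155]
step 0: x' = x̄ + K·y = [118/155, 518/155, 326/155]
step 0: P' = (I − K·H)·P̄ = [4614/155 2364/155 2328/155; 2364/155 2554/155 1663/155; 2328/155 1663/155 1356/155]
step 1: x̄ = F·x = [-888/155, -1334/155, -1334/155]
step 1: P̄ = F·P·Fᵀ + Q = [42814/155 -10808/155 -10808/155; -10808/155 14786/155 14321/155; -10808/155 14321/155 14476/155]
step 1: y = z − H·x̄ = [-387/31]
step 1: S = H·P̄·Hᵀ + R = [29069/31]
step 1: K = P̄·Hᵀ·S⁻¹ = [12886/29069; -7797/29069; -7983/29069]
step 1: x' = x̄ + K·y = [-1637022/145345, -764221/145345, -752611/145345]
step 1: P' = (I − K·H)·P̄ = [13365006/145345 6070418/145345 6456998/145345; 6070418/145345 4059619/145345 3389674/145345; 6456998/145345 3389674/145345 3295529/145345]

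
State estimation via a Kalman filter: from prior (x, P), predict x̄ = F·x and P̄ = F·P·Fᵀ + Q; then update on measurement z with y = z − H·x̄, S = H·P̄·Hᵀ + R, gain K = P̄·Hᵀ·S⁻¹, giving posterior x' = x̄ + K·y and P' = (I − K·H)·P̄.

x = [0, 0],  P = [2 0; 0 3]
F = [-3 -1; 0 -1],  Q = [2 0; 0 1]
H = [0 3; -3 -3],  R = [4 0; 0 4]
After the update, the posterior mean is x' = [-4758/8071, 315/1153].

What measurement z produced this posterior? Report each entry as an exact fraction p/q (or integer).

x̄ = F·x = [0, 0]
P̄ = F·P·Fᵀ + Q = [23 3; 3 4]
S = H·P̄·Hᵀ + R = [40 -63; -63 301]
K = P̄·Hᵀ·S⁻¹ = [-315/1153 -2553/8071; 327/1153 -12/1153]
x' − x̄ = [-4758/8071, 315/1153] = K·y
y = (KᵀK)⁻¹·Kᵀ·(x' − x̄) = [1, 1]
z = y + H·x̄ = [1, 1] + [0, 0] = [1, 1]

z = [1, 1]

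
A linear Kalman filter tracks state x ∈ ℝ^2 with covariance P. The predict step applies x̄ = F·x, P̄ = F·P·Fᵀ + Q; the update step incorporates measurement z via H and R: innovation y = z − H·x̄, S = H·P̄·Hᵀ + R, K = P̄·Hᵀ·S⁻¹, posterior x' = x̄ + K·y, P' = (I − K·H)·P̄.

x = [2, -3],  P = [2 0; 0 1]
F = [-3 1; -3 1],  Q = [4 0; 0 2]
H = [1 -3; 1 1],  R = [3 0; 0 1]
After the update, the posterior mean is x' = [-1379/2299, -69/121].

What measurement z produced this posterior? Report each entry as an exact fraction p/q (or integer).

x̄ = F·x = [-9, -9]
P̄ = F·P·Fᵀ + Q = [23 19; 19 21]
S = H·P̄·Hᵀ + R = [101 -78; -78 83]
K = P̄·Hᵀ·S⁻¹ = [454/2299 1590/2299; -28/121 32/121]
x' − x̄ = [19312/2299, 1020/121] = K·y
y = (KᵀK)⁻¹·Kᵀ·(x' − x̄) = [-17, 17]
z = y + H·x̄ = [-17, 17] + [18, -18] = [1, -1]

z = [1, -1]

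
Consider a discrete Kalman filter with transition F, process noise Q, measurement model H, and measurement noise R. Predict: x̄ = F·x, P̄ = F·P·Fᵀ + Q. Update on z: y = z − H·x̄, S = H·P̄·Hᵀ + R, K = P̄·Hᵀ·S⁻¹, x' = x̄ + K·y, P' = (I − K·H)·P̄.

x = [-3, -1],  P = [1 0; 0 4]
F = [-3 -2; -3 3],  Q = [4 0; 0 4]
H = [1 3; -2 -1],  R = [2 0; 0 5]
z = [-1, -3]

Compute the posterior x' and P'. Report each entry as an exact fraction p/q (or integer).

x' = [8337/3202, -3793/3202]
P' = [28251/16010 -11437/16010; -11437/16010 8019/16010]

x̄ = F·x = [11, 6]
P̄ = F·P·Fᵀ + Q = [29 -15; -15 49]
y = z − H·x̄ = [-30, 25]
S = H·P̄·Hᵀ + R = [382 -100; -100 110]
K = P̄·Hᵀ·S⁻¹ = [-303/1601 -9013/16010; 631/1601 2971/16010]
x' = x̄ + K·y = [8337/3202, -3793/3202]
P' = (I − K·H)·P̄ = [28251/16010 -11437/16010; -11437/16010 8019/16010]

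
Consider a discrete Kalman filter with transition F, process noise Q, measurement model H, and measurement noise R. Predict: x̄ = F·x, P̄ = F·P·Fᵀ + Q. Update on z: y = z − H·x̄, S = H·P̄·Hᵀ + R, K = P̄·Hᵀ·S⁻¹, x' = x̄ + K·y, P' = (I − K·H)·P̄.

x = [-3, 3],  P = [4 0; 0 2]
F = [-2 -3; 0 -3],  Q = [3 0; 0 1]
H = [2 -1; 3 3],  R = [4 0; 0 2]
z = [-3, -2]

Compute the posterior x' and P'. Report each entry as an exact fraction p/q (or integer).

x' = [-8761/11403, 17/1629]
P' = [14698/34209 -1712/4887; -1712/4887 2404/4887]

x̄ = F·x = [-3, -9]
P̄ = F·P·Fᵀ + Q = [37 18; 18 19]
y = z − H·x̄ = [-6, 34]
S = H·P̄·Hᵀ + R = [99 219; 219 830]
K = P̄·Hᵀ·S⁻¹ = [10345/34209 1357/11403; -1457/4887 346/1629]
x' = x̄ + K·y = [-8761/11403, 17/1629]
P' = (I − K·H)·P̄ = [14698/34209 -1712/4887; -1712/4887 2404/4887]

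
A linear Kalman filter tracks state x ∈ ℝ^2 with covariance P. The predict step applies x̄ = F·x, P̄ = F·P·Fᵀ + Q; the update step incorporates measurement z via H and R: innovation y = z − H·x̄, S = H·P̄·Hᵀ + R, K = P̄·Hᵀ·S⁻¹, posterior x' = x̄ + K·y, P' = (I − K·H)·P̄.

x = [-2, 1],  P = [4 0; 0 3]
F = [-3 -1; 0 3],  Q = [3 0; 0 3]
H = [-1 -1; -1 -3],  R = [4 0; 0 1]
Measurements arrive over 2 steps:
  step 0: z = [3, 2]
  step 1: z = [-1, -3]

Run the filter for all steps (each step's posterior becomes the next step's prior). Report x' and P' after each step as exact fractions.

step 0: x̄ = F·x = [5, 3]
step 0: P̄ = F·P·Fᵀ + Q = [42 -9; -9 30]
step 0: y = z − H·x̄ = [11, 16]
step 0: S = H·P̄·Hᵀ + R = [58 96; 96 259]
step 0: K = P̄·Hᵀ·S⁻¹ = [-7107/5806 1149/2903; 2337/5806 -1341/2903]
step 0: x' = x̄ + K·y = [-12379/5806, 213/5806]
step 0: P' = (I − K·H)·P̄ = [43791/5806 -15363/5806; -15363/5806 6015/5806]
step 1: x̄ = F·x = [18462/2903, 639/5806]
step 1: P̄ = F·P·Fᵀ + Q = [162687/2903 60111/2903; 60111/2903 71553/5806]
step 1: y = z − H·x̄ = [31757/5806, 21423/5806]
step 1: S = H·P̄·Hᵀ + R = [660595/5806 1020921/5806; 1020921/5806 1696489/5806]
step 1: K = P̄·Hᵀ·S⁻¹ = [-9568734/13505419 296886/13505419; 2849271/13505419 -4380570/13505419]
step 1: x' = x̄ + K·y = [34646916/13505419, 907563/13505419]
step 1: P' = (I − K·H)·P̄ = [57560847/13505419 -19285911/13505419; -19285911/13505419 7888827/13505419]

step 0: x' = [-12379/5806, 213/5806], P' = [43791/5806 -15363/5806; -15363/5806 6015/5806]
step 1: x' = [34646916/13505419, 907563/13505419], P' = [57560847/13505419 -19285911/13505419; -19285911/13505419 7888827/13505419]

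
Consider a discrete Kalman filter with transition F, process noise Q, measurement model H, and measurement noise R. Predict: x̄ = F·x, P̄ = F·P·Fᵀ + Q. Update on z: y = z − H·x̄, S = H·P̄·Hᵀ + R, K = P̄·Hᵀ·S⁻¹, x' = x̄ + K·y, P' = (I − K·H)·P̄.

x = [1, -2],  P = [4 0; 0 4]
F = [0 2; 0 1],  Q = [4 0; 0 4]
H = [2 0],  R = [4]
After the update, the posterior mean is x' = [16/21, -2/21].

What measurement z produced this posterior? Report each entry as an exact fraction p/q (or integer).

x̄ = F·x = [-4, -2]
P̄ = F·P·Fᵀ + Q = [20 8; 8 8]
S = H·P̄·Hᵀ + R = [84]
K = P̄·Hᵀ·S⁻¹ = [10/21; 4/21]
x' − x̄ = [100/21, 40/21] = K·y
y = (KᵀK)⁻¹·Kᵀ·(x' − x̄) = [10]
z = y + H·x̄ = [10] + [-8] = [2]

z = [2]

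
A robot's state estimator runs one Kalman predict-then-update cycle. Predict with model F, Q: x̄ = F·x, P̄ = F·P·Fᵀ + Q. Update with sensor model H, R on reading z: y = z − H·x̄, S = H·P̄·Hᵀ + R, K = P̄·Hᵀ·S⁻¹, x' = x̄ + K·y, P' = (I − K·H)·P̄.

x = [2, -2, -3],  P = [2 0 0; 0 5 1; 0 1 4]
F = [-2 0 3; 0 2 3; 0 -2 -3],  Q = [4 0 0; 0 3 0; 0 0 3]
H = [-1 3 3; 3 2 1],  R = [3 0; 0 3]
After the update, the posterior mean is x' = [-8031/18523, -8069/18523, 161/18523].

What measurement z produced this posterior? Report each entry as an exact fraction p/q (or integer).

z = [-1, -2]

x̄ = F·x = [-13, -13, 13]
P̄ = F·P·Fᵀ + Q = [48 42 -42; 42 71 -68; -42 -68 71]
S = H·P̄·Hᵀ + R = [105 -159; -159 770]
K = P̄·Hᵀ·S⁻¹ = [-2462/18523 3966/18523; 2130/18523 5251/18523; 2967/18523 -3982/18523]
x' − x̄ = [232768/18523, 232730/18523, -240638/18523] = K·y
y = (KᵀK)⁻¹·Kᵀ·(x' − x̄) = [-14, 50]
z = y + H·x̄ = [-14, 50] + [13, -52] = [-1, -2]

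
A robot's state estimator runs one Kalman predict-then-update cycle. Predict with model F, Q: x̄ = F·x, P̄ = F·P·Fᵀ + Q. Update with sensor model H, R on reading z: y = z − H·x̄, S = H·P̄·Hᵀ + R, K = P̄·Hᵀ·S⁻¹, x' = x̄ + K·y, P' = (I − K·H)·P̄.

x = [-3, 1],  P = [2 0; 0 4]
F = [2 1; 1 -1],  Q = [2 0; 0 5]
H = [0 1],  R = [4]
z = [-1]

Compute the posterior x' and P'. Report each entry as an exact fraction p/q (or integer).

x' = [-5, -9/5]
P' = [14 0; 0 44/15]

x̄ = F·x = [-5, -4]
P̄ = F·P·Fᵀ + Q = [14 0; 0 11]
y = z − H·x̄ = [3]
S = H·P̄·Hᵀ + R = [15]
K = P̄·Hᵀ·S⁻¹ = [0; 11/15]
x' = x̄ + K·y = [-5, -9/5]
P' = (I − K·H)·P̄ = [14 0; 0 44/15]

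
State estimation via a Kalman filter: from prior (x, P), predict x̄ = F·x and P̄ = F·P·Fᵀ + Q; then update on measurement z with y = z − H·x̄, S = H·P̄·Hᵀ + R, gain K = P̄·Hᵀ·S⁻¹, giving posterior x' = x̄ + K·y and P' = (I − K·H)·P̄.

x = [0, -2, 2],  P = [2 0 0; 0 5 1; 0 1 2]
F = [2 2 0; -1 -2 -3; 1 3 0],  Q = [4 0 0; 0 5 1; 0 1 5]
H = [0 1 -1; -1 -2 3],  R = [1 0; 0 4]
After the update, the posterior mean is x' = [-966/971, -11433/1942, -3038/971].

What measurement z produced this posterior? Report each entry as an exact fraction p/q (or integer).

z = [-3, 3]

x̄ = F·x = [-4, -2, -6]
P̄ = F·P·Fᵀ + Q = [32 -30 34; -30 57 -40; 34 -40 52]
S = H·P̄·Hᵀ + R = [190 -406; -406 888]
K = P̄·Hᵀ·S⁻¹ = [-1013/971 -321/971; 828/971 311/1942; 79/971 257/971]
x' − x̄ = [2918/971, -7549/1942, 2788/971] = K·y
y = (KᵀK)⁻¹·Kᵀ·(x' − x̄) = [-7, 13]
z = y + H·x̄ = [-7, 13] + [4, -10] = [-3, 3]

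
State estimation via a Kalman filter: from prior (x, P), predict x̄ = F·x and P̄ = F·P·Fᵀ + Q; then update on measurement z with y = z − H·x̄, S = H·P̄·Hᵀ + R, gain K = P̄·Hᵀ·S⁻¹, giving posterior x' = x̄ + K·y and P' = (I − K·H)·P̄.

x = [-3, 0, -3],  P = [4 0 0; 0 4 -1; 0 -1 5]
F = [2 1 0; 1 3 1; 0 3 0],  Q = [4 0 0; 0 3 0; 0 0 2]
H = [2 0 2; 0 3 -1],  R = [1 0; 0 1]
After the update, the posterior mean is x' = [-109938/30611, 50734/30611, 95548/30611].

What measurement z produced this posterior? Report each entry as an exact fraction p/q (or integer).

x̄ = F·x = [-6, -6, 0]
P̄ = F·P·Fᵀ + Q = [24 19 12; 19 42 33; 12 33 38]
S = H·P̄·Hᵀ + R = [345 212; 212 219]
K = P̄·Hᵀ·S⁻¹ = [6228/30611 261/30611; 3060/30611 10037/30611; 8968/30611 -155/30611]
x' − x̄ = [73728/30611, 234400/30611, 95548/30611] = K·y
y = (KᵀK)⁻¹·Kᵀ·(x' − x̄) = [11, 20]
z = y + H·x̄ = [11, 20] + [-12, -18] = [-1, 2]

z = [-1, 2]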